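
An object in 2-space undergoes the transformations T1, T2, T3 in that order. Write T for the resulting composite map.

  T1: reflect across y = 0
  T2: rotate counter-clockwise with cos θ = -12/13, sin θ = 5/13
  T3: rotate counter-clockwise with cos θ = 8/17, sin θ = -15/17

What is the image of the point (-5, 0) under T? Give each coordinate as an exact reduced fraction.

T(p) = (105/221, -1100/221)

T1 reflect across y = 0: (-5, 0) → (-5, 0)
T2 rotate counter-clockwise with cos θ = -12/13, sin θ = 5/13: (-5, 0) → (60/13, -25/13)
T3 rotate counter-clockwise with cos θ = 8/17, sin θ = -15/17: (60/13, -25/13) → (105/221, -1100/221)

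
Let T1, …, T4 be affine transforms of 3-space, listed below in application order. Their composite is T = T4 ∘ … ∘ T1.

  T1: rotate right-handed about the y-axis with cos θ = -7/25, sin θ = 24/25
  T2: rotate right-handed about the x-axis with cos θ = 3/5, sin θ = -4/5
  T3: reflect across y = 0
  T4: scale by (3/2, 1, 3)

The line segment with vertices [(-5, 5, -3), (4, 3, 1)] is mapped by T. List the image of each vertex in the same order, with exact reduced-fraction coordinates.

T1 rotate right-handed about the y-axis with cos θ = -7/25, sin θ = 24/25: (-5, 5, -3) → (-37/25, 5, 141/25); (4, 3, 1) → (-4/25, 3, -103/25)
T2 rotate right-handed about the x-axis with cos θ = 3/5, sin θ = -4/5: (-37/25, 5, 141/25) → (-37/25, 939/125, -77/125); (-4/25, 3, -103/25) → (-4/25, -187/125, -609/125)
T3 reflect across y = 0: (-37/25, 939/125, -77/125) → (-37/25, -939/125, -77/125); (-4/25, -187/125, -609/125) → (-4/25, 187/125, -609/125)
T4 scale by (3/2, 1, 3): (-37/25, -939/125, -77/125) → (-111/50, -939/125, -231/125); (-4/25, 187/125, -609/125) → (-6/25, 187/125, -1827/125)

image vertices: (-111/50, -939/125, -231/125), (-6/25, 187/125, -1827/125)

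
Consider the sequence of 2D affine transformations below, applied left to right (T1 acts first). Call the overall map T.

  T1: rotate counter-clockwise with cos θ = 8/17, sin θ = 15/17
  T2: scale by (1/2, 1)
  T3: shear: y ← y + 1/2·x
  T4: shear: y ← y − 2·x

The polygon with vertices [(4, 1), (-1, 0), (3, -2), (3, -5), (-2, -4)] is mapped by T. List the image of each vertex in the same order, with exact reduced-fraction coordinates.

image vertices: (1/2, 13/4), (-4/17, -9/17), (27/17, -23/34), (99/34, -277/68), (22/17, -95/17)

T1 rotate counter-clockwise with cos θ = 8/17, sin θ = 15/17: (4, 1) → (1, 4); (-1, 0) → (-8/17, -15/17); (3, -2) → (54/17, 29/17); (3, -5) → (99/17, 5/17); (-2, -4) → (44/17, -62/17)
T2 scale by (1/2, 1): (1, 4) → (1/2, 4); (-8/17, -15/17) → (-4/17, -15/17); (54/17, 29/17) → (27/17, 29/17); (99/17, 5/17) → (99/34, 5/17); (44/17, -62/17) → (22/17, -62/17)
T3 shear: y ← y + 1/2·x: (1/2, 4) → (1/2, 17/4); (-4/17, -15/17) → (-4/17, -1); (27/17, 29/17) → (27/17, 5/2); (99/34, 5/17) → (99/34, 7/4); (22/17, -62/17) → (22/17, -3)
T4 shear: y ← y − 2·x: (1/2, 17/4) → (1/2, 13/4); (-4/17, -1) → (-4/17, -9/17); (27/17, 5/2) → (27/17, -23/34); (99/34, 7/4) → (99/34, -277/68); (22/17, -3) → (22/17, -95/17)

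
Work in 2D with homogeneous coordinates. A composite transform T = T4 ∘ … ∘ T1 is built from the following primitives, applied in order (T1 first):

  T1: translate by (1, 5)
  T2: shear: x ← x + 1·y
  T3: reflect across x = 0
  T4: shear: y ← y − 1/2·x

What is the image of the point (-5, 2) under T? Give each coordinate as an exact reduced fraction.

T1 translate by (1, 5): (-5, 2) → (-4, 7)
T2 shear: x ← x + 1·y: (-4, 7) → (3, 7)
T3 reflect across x = 0: (3, 7) → (-3, 7)
T4 shear: y ← y − 1/2·x: (-3, 7) → (-3, 17/2)

T(p) = (-3, 17/2)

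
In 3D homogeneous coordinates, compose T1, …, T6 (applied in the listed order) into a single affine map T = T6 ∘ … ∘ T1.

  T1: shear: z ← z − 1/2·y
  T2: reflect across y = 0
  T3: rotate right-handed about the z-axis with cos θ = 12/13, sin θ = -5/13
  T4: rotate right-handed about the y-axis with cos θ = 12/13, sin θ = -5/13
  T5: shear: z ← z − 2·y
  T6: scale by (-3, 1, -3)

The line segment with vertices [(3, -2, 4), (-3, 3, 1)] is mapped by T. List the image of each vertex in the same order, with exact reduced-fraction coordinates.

image vertices: (-681/169, 9/13, -2328/169), (3477/338, -21/13, -639/169)

T1 shear: z ← z − 1/2·y: (3, -2, 4) → (3, -2, 5); (-3, 3, 1) → (-3, 3, -1/2)
T2 reflect across y = 0: (3, -2, 5) → (3, 2, 5); (-3, 3, -1/2) → (-3, -3, -1/2)
T3 rotate right-handed about the z-axis with cos θ = 12/13, sin θ = -5/13: (3, 2, 5) → (46/13, 9/13, 5); (-3, -3, -1/2) → (-51/13, -21/13, -1/2)
T4 rotate right-handed about the y-axis with cos θ = 12/13, sin θ = -5/13: (46/13, 9/13, 5) → (227/169, 9/13, 1010/169); (-51/13, -21/13, -1/2) → (-1159/338, -21/13, -333/169)
T5 shear: z ← z − 2·y: (227/169, 9/13, 1010/169) → (227/169, 9/13, 776/169); (-1159/338, -21/13, -333/169) → (-1159/338, -21/13, 213/169)
T6 scale by (-3, 1, -3): (227/169, 9/13, 776/169) → (-681/169, 9/13, -2328/169); (-1159/338, -21/13, 213/169) → (3477/338, -21/13, -639/169)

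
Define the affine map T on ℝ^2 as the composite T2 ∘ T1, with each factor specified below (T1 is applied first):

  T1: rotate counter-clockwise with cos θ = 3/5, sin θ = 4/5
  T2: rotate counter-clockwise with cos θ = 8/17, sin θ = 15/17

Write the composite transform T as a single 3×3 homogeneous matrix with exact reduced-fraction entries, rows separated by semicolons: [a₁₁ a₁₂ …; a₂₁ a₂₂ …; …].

T1 = [3/5 -4/5 0; 4/5 3/5 0; 0 0 1]
T2·T1 = [-36/85 -77/85 0; 77/85 -36/85 0; 0 0 1]

T = [-36/85 -77/85 0; 77/85 -36/85 0; 0 0 1]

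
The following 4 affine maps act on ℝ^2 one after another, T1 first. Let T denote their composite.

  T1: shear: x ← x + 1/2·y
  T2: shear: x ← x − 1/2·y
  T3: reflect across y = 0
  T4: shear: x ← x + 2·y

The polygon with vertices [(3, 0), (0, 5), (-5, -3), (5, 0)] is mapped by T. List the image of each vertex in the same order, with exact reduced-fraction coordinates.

T1 shear: x ← x + 1/2·y: (3, 0) → (3, 0); (0, 5) → (5/2, 5); (-5, -3) → (-13/2, -3); (5, 0) → (5, 0)
T2 shear: x ← x − 1/2·y: (3, 0) → (3, 0); (5/2, 5) → (0, 5); (-13/2, -3) → (-5, -3); (5, 0) → (5, 0)
T3 reflect across y = 0: (3, 0) → (3, 0); (0, 5) → (0, -5); (-5, -3) → (-5, 3); (5, 0) → (5, 0)
T4 shear: x ← x + 2·y: (3, 0) → (3, 0); (0, -5) → (-10, -5); (-5, 3) → (1, 3); (5, 0) → (5, 0)

image vertices: (3, 0), (-10, -5), (1, 3), (5, 0)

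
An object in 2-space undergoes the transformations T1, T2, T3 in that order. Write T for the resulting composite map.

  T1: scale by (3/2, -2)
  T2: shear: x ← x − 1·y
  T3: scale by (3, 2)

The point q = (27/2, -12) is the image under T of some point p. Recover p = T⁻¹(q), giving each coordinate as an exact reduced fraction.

T1 = [3/2 0 0; 0 -2 0; 0 0 1]
T2·T1 = [3/2 2 0; 0 -2 0; 0 0 1]
T3·…·T1 = [9/2 6 0; 0 -4 0; 0 0 1]
det M = -18; M⁻¹ = [2/9 1/3 0; 0 -1/4 0; 0 0 1]
M⁻¹ · (27/2, -12)ᵀ = (-1, 3)ᵀ

p = (-1, 3)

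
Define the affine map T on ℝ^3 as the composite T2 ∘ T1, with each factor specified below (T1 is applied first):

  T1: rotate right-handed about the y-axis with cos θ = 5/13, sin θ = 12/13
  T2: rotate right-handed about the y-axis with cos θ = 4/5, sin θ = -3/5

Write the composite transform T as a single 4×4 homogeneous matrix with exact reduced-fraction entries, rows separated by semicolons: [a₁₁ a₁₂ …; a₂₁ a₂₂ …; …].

T = [56/65 0 33/65 0; 0 1 0 0; -33/65 0 56/65 0; 0 0 0 1]

T1 = [5/13 0 12/13 0; 0 1 0 0; -12/13 0 5/13 0; 0 0 0 1]
T2·T1 = [56/65 0 33/65 0; 0 1 0 0; -33/65 0 56/65 0; 0 0 0 1]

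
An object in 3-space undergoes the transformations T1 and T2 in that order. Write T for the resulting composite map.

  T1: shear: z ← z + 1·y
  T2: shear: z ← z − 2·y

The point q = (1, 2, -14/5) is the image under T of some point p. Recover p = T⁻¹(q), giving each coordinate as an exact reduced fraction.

T1 = [1 0 0 0; 0 1 0 0; 0 1 1 0; 0 0 0 1]
T2·T1 = [1 0 0 0; 0 1 0 0; 0 -1 1 0; 0 0 0 1]
det M = 1; M⁻¹ = [1 0 0 0; 0 1 0 0; 0 1 1 0; 0 0 0 1]
M⁻¹ · (1, 2, -14/5)ᵀ = (1, 2, -4/5)ᵀ

p = (1, 2, -4/5)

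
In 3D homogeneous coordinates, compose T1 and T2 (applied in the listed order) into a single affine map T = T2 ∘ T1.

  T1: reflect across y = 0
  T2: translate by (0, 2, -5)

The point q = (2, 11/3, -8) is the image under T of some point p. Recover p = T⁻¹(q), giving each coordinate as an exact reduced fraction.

T1 = [1 0 0 0; 0 -1 0 0; 0 0 1 0; 0 0 0 1]
T2·T1 = [1 0 0 0; 0 -1 0 2; 0 0 1 -5; 0 0 0 1]
det M = -1; M⁻¹ = [1 0 0 0; 0 -1 0 2; 0 0 1 5; 0 0 0 1]
M⁻¹ · (2, 11/3, -8)ᵀ = (2, -5/3, -3)ᵀ

p = (2, -5/3, -3)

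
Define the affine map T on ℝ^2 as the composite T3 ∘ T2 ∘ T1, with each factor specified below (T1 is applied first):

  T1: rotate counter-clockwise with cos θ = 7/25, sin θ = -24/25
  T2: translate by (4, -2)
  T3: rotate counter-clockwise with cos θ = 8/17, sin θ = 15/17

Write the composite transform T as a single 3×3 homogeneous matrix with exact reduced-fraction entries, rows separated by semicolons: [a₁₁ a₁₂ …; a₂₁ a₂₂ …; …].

T = [416/425 87/425 62/17; -87/425 416/425 44/17; 0 0 1]

T1 = [7/25 24/25 0; -24/25 7/25 0; 0 0 1]
T2·T1 = [7/25 24/25 4; -24/25 7/25 -2; 0 0 1]
T3·…·T1 = [416/425 87/425 62/17; -87/425 416/425 44/17; 0 0 1]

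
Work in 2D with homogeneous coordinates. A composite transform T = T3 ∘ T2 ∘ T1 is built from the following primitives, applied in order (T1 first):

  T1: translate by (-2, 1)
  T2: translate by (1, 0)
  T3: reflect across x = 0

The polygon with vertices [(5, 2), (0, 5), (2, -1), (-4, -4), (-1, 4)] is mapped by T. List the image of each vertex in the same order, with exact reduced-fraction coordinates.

T1 translate by (-2, 1): (5, 2) → (3, 3); (0, 5) → (-2, 6); (2, -1) → (0, 0); (-4, -4) → (-6, -3); (-1, 4) → (-3, 5)
T2 translate by (1, 0): (3, 3) → (4, 3); (-2, 6) → (-1, 6); (0, 0) → (1, 0); (-6, -3) → (-5, -3); (-3, 5) → (-2, 5)
T3 reflect across x = 0: (4, 3) → (-4, 3); (-1, 6) → (1, 6); (1, 0) → (-1, 0); (-5, -3) → (5, -3); (-2, 5) → (2, 5)

image vertices: (-4, 3), (1, 6), (-1, 0), (5, -3), (2, 5)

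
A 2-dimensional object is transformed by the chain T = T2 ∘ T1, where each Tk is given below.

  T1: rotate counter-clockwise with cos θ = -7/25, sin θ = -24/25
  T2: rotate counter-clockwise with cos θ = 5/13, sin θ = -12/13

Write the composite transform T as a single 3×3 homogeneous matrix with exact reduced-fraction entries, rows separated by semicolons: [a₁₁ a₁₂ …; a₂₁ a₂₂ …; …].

T1 = [-7/25 24/25 0; -24/25 -7/25 0; 0 0 1]
T2·T1 = [-323/325 36/325 0; -36/325 -323/325 0; 0 0 1]

T = [-323/325 36/325 0; -36/325 -323/325 0; 0 0 1]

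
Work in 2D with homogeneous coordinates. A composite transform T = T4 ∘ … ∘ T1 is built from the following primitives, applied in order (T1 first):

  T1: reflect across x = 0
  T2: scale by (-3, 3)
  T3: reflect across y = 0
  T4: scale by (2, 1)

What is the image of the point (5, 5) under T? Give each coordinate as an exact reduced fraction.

T1 reflect across x = 0: (5, 5) → (-5, 5)
T2 scale by (-3, 3): (-5, 5) → (15, 15)
T3 reflect across y = 0: (15, 15) → (15, -15)
T4 scale by (2, 1): (15, -15) → (30, -15)

T(p) = (30, -15)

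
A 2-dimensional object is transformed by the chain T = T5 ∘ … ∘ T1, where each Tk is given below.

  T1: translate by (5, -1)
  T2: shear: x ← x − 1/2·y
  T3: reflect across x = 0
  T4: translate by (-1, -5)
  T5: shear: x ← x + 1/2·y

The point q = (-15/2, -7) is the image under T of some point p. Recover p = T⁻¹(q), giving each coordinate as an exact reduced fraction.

T1 = [1 0 5; 0 1 -1; 0 0 1]
T2·T1 = [1 -1/2 11/2; 0 1 -1; 0 0 1]
T3·…·T1 = [-1 1/2 -11/2; 0 1 -1; 0 0 1]
T4·…·T1 = [-1 1/2 -13/2; 0 1 -6; 0 0 1]
T5·…·T1 = [-1 1 -19/2; 0 1 -6; 0 0 1]
det M = -1; M⁻¹ = [-1 1 -7/2; 0 1 6; 0 0 1]
M⁻¹ · (-15/2, -7)ᵀ = (-3, -1)ᵀ

p = (-3, -1)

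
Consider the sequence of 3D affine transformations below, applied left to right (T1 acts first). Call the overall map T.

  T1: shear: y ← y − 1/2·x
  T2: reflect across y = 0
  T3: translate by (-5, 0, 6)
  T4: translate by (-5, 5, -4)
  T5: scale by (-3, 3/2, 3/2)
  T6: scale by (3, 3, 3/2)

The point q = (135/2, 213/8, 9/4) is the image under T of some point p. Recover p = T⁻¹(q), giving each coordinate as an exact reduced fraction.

T1 = [1 0 0 0; -1/2 1 0 0; 0 0 1 0; 0 0 0 1]
T2·T1 = [1 0 0 0; 1/2 -1 0 0; 0 0 1 0; 0 0 0 1]
T3·…·T1 = [1 0 0 -5; 1/2 -1 0 0; 0 0 1 6; 0 0 0 1]
T4·…·T1 = [1 0 0 -10; 1/2 -1 0 5; 0 0 1 2; 0 0 0 1]
T5·…·T1 = [-3 0 0 30; 3/4 -3/2 0 15/2; 0 0 3/2 3; 0 0 0 1]
T6·…·T1 = [-9 0 0 90; 9/4 -9/2 0 45/2; 0 0 9/4 9/2; 0 0 0 1]
det M = 729/8; M⁻¹ = [-1/9 0 0 10; -1/18 -2/9 0 10; 0 0 4/9 -2; 0 0 0 1]
M⁻¹ · (135/2, 213/8, 9/4)ᵀ = (5/2, 1/3, -1)ᵀ

p = (5/2, 1/3, -1)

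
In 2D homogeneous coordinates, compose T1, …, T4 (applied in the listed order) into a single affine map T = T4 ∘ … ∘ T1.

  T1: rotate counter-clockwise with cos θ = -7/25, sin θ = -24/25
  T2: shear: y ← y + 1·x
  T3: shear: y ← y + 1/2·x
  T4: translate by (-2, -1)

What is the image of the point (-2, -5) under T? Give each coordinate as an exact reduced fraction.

T1 rotate counter-clockwise with cos θ = -7/25, sin θ = -24/25: (-2, -5) → (-106/25, 83/25)
T2 shear: y ← y + 1·x: (-106/25, 83/25) → (-106/25, -23/25)
T3 shear: y ← y + 1/2·x: (-106/25, -23/25) → (-106/25, -76/25)
T4 translate by (-2, -1): (-106/25, -76/25) → (-156/25, -101/25)

T(p) = (-156/25, -101/25)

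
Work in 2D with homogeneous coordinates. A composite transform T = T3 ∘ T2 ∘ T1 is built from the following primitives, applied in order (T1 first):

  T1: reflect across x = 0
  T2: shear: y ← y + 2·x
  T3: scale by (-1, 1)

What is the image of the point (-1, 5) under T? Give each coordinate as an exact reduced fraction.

T(p) = (-1, 7)

T1 reflect across x = 0: (-1, 5) → (1, 5)
T2 shear: y ← y + 2·x: (1, 5) → (1, 7)
T3 scale by (-1, 1): (1, 7) → (-1, 7)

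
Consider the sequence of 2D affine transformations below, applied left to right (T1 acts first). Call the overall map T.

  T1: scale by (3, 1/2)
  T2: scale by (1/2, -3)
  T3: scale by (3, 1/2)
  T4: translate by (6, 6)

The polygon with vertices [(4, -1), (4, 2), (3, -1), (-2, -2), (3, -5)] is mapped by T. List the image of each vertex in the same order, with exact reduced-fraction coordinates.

T1 scale by (3, 1/2): (4, -1) → (12, -1/2); (4, 2) → (12, 1); (3, -1) → (9, -1/2); (-2, -2) → (-6, -1); (3, -5) → (9, -5/2)
T2 scale by (1/2, -3): (12, -1/2) → (6, 3/2); (12, 1) → (6, -3); (9, -1/2) → (9/2, 3/2); (-6, -1) → (-3, 3); (9, -5/2) → (9/2, 15/2)
T3 scale by (3, 1/2): (6, 3/2) → (18, 3/4); (6, -3) → (18, -3/2); (9/2, 3/2) → (27/2, 3/4); (-3, 3) → (-9, 3/2); (9/2, 15/2) → (27/2, 15/4)
T4 translate by (6, 6): (18, 3/4) → (24, 27/4); (18, -3/2) → (24, 9/2); (27/2, 3/4) → (39/2, 27/4); (-9, 3/2) → (-3, 15/2); (27/2, 15/4) → (39/2, 39/4)

image vertices: (24, 27/4), (24, 9/2), (39/2, 27/4), (-3, 15/2), (39/2, 39/4)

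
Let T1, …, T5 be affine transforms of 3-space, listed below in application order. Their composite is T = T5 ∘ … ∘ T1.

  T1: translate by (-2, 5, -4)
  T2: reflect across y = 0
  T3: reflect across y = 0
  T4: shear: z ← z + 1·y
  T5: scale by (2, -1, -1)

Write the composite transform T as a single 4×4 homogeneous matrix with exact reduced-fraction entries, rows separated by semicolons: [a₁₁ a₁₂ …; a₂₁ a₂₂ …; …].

T = [2 0 0 -4; 0 -1 0 -5; 0 -1 -1 -1; 0 0 0 1]

T1 = [1 0 0 -2; 0 1 0 5; 0 0 1 -4; 0 0 0 1]
T2·T1 = [1 0 0 -2; 0 -1 0 -5; 0 0 1 -4; 0 0 0 1]
T3·…·T1 = [1 0 0 -2; 0 1 0 5; 0 0 1 -4; 0 0 0 1]
T4·…·T1 = [1 0 0 -2; 0 1 0 5; 0 1 1 1; 0 0 0 1]
T5·…·T1 = [2 0 0 -4; 0 -1 0 -5; 0 -1 -1 -1; 0 0 0 1]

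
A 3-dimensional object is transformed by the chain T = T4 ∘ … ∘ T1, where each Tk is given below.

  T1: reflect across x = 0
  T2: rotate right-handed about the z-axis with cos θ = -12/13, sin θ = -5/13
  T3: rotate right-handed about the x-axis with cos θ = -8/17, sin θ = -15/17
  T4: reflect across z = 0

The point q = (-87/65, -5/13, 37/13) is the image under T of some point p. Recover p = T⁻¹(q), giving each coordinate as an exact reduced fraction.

p = (-1/5, -3, 1)

T1 = [-1 0 0 0; 0 1 0 0; 0 0 1 0; 0 0 0 1]
T2·T1 = [12/13 5/13 0 0; 5/13 -12/13 0 0; 0 0 1 0; 0 0 0 1]
T3·…·T1 = [12/13 5/13 0 0; -40/221 96/221 15/17 0; -75/221 180/221 -8/17 0; 0 0 0 1]
T4·…·T1 = [12/13 5/13 0 0; -40/221 96/221 15/17 0; 75/221 -180/221 8/17 0; 0 0 0 1]
det M = 1; M⁻¹ = [12/13 -40/221 75/221 0; 5/13 96/221 -180/221 0; 0 15/17 8/17 0; 0 0 0 1]
M⁻¹ · (-87/65, -5/13, 37/13)ᵀ = (-1/5, -3, 1)ᵀ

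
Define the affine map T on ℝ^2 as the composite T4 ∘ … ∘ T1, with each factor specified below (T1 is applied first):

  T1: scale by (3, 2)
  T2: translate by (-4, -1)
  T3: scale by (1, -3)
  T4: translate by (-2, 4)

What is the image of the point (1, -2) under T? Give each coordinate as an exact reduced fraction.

T(p) = (-3, 19)

T1 scale by (3, 2): (1, -2) → (3, -4)
T2 translate by (-4, -1): (3, -4) → (-1, -5)
T3 scale by (1, -3): (-1, -5) → (-1, 15)
T4 translate by (-2, 4): (-1, 15) → (-3, 19)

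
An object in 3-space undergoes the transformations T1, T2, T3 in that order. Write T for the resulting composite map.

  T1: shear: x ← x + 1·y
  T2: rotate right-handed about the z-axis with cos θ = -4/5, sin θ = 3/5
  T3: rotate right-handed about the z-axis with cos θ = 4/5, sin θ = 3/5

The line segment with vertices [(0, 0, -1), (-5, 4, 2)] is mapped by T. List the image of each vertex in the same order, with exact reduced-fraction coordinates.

image vertices: (0, 0, -1), (1, -4, 2)

T1 shear: x ← x + 1·y: (0, 0, -1) → (0, 0, -1); (-5, 4, 2) → (-1, 4, 2)
T2 rotate right-handed about the z-axis with cos θ = -4/5, sin θ = 3/5: (0, 0, -1) → (0, 0, -1); (-1, 4, 2) → (-8/5, -19/5, 2)
T3 rotate right-handed about the z-axis with cos θ = 4/5, sin θ = 3/5: (0, 0, -1) → (0, 0, -1); (-8/5, -19/5, 2) → (1, -4, 2)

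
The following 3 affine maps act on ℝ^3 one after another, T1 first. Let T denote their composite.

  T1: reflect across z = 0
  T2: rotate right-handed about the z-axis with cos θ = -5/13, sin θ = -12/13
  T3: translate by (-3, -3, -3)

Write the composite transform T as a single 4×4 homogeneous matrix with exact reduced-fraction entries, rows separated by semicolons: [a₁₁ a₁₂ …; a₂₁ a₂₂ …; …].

T = [-5/13 12/13 0 -3; -12/13 -5/13 0 -3; 0 0 -1 -3; 0 0 0 1]

T1 = [1 0 0 0; 0 1 0 0; 0 0 -1 0; 0 0 0 1]
T2·T1 = [-5/13 12/13 0 0; -12/13 -5/13 0 0; 0 0 -1 0; 0 0 0 1]
T3·…·T1 = [-5/13 12/13 0 -3; -12/13 -5/13 0 -3; 0 0 -1 -3; 0 0 0 1]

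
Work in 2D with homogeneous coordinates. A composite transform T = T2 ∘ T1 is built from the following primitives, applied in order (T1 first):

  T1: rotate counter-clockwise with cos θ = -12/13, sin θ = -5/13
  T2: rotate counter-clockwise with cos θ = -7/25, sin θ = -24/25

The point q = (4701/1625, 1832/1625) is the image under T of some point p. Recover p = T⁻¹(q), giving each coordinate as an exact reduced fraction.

T1 = [-12/13 5/13 0; -5/13 -12/13 0; 0 0 1]
T2·T1 = [-36/325 -323/325 0; 323/325 -36/325 0; 0 0 1]
det M = 1; M⁻¹ = [-36/325 323/325 0; -323/325 -36/325 0; 0 0 1]
M⁻¹ · (4701/1625, 1832/1625)ᵀ = (4/5, -3)ᵀ

p = (4/5, -3)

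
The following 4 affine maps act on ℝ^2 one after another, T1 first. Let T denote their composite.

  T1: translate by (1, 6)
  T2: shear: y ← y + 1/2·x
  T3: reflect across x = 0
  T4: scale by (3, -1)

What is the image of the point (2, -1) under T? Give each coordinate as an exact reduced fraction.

T(p) = (-9, -13/2)

T1 translate by (1, 6): (2, -1) → (3, 5)
T2 shear: y ← y + 1/2·x: (3, 5) → (3, 13/2)
T3 reflect across x = 0: (3, 13/2) → (-3, 13/2)
T4 scale by (3, -1): (-3, 13/2) → (-9, -13/2)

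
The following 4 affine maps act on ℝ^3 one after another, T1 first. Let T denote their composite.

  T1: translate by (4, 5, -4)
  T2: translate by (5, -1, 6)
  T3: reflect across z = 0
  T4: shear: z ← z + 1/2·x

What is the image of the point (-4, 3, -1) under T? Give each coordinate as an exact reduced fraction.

T1 translate by (4, 5, -4): (-4, 3, -1) → (0, 8, -5)
T2 translate by (5, -1, 6): (0, 8, -5) → (5, 7, 1)
T3 reflect across z = 0: (5, 7, 1) → (5, 7, -1)
T4 shear: z ← z + 1/2·x: (5, 7, -1) → (5, 7, 3/2)

T(p) = (5, 7, 3/2)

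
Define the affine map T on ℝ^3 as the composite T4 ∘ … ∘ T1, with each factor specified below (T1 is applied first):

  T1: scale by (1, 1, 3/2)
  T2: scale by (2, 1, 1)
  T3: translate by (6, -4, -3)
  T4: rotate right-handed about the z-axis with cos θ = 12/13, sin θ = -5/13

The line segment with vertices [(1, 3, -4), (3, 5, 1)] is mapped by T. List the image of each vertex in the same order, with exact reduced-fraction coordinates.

T1 scale by (1, 1, 3/2): (1, 3, -4) → (1, 3, -6); (3, 5, 1) → (3, 5, 3/2)
T2 scale by (2, 1, 1): (1, 3, -6) → (2, 3, -6); (3, 5, 3/2) → (6, 5, 3/2)
T3 translate by (6, -4, -3): (2, 3, -6) → (8, -1, -9); (6, 5, 3/2) → (12, 1, -3/2)
T4 rotate right-handed about the z-axis with cos θ = 12/13, sin θ = -5/13: (8, -1, -9) → (7, -4, -9); (12, 1, -3/2) → (149/13, -48/13, -3/2)

image vertices: (7, -4, -9), (149/13, -48/13, -3/2)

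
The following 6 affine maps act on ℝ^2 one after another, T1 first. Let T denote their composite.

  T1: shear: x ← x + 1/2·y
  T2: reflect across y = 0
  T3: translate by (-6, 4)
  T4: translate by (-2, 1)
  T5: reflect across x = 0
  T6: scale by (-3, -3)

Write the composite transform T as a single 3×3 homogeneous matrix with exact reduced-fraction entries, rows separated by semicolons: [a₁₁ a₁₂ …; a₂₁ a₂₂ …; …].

T = [3 3/2 -24; 0 3 -15; 0 0 1]

T1 = [1 1/2 0; 0 1 0; 0 0 1]
T2·T1 = [1 1/2 0; 0 -1 0; 0 0 1]
T3·…·T1 = [1 1/2 -6; 0 -1 4; 0 0 1]
T4·…·T1 = [1 1/2 -8; 0 -1 5; 0 0 1]
T5·…·T1 = [-1 -1/2 8; 0 -1 5; 0 0 1]
T6·…·T1 = [3 3/2 -24; 0 3 -15; 0 0 1]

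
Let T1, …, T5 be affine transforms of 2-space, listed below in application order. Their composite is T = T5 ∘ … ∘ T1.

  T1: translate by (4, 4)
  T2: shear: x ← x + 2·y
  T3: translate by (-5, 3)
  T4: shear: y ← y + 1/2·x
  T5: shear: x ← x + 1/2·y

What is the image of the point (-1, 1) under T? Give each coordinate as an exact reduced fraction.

T(p) = (14, 12)

T1 translate by (4, 4): (-1, 1) → (3, 5)
T2 shear: x ← x + 2·y: (3, 5) → (13, 5)
T3 translate by (-5, 3): (13, 5) → (8, 8)
T4 shear: y ← y + 1/2·x: (8, 8) → (8, 12)
T5 shear: x ← x + 1/2·y: (8, 12) → (14, 12)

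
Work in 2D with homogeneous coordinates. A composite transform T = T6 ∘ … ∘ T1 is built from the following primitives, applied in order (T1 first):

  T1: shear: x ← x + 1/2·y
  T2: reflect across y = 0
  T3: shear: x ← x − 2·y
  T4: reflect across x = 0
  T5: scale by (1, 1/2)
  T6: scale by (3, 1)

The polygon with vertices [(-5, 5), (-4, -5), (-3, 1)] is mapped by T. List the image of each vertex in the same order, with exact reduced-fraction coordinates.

T1 shear: x ← x + 1/2·y: (-5, 5) → (-5/2, 5); (-4, -5) → (-13/2, -5); (-3, 1) → (-5/2, 1)
T2 reflect across y = 0: (-5/2, 5) → (-5/2, -5); (-13/2, -5) → (-13/2, 5); (-5/2, 1) → (-5/2, -1)
T3 shear: x ← x − 2·y: (-5/2, -5) → (15/2, -5); (-13/2, 5) → (-33/2, 5); (-5/2, -1) → (-1/2, -1)
T4 reflect across x = 0: (15/2, -5) → (-15/2, -5); (-33/2, 5) → (33/2, 5); (-1/2, -1) → (1/2, -1)
T5 scale by (1, 1/2): (-15/2, -5) → (-15/2, -5/2); (33/2, 5) → (33/2, 5/2); (1/2, -1) → (1/2, -1/2)
T6 scale by (3, 1): (-15/2, -5/2) → (-45/2, -5/2); (33/2, 5/2) → (99/2, 5/2); (1/2, -1/2) → (3/2, -1/2)

image vertices: (-45/2, -5/2), (99/2, 5/2), (3/2, -1/2)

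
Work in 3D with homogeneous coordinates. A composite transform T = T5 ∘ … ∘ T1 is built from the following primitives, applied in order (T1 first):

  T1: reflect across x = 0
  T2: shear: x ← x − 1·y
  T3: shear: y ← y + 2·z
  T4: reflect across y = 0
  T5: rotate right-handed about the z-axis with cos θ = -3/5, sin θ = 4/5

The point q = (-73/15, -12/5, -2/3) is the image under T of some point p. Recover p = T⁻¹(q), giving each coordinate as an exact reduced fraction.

T1 = [-1 0 0 0; 0 1 0 0; 0 0 1 0; 0 0 0 1]
T2·T1 = [-1 -1 0 0; 0 1 0 0; 0 0 1 0; 0 0 0 1]
T3·…·T1 = [-1 -1 0 0; 0 1 2 0; 0 0 1 0; 0 0 0 1]
T4·…·T1 = [-1 -1 0 0; 0 -1 -2 0; 0 0 1 0; 0 0 0 1]
T5·…·T1 = [3/5 7/5 8/5 0; -4/5 -1/5 6/5 0; 0 0 1 0; 0 0 0 1]
det M = 1; M⁻¹ = [-1/5 -7/5 2 0; 4/5 3/5 -2 0; 0 0 1 0; 0 0 0 1]
M⁻¹ · (-73/15, -12/5, -2/3)ᵀ = (3, -4, -2/3)ᵀ

p = (3, -4, -2/3)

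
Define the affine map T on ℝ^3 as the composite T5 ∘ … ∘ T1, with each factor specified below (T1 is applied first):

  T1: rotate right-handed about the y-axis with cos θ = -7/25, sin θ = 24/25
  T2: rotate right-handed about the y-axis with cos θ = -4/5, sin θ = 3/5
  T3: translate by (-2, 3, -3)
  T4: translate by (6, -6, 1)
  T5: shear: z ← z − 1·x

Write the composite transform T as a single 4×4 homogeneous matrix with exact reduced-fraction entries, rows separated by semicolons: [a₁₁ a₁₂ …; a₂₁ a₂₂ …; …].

T1 = [-7/25 0 24/25 0; 0 1 0 0; -24/25 0 -7/25 0; 0 0 0 1]
T2·T1 = [-44/125 0 -117/125 0; 0 1 0 0; 117/125 0 -44/125 0; 0 0 0 1]
T3·…·T1 = [-44/125 0 -117/125 -2; 0 1 0 3; 117/125 0 -44/125 -3; 0 0 0 1]
T4·…·T1 = [-44/125 0 -117/125 4; 0 1 0 -3; 117/125 0 -44/125 -2; 0 0 0 1]
T5·…·T1 = [-44/125 0 -117/125 4; 0 1 0 -3; 161/125 0 73/125 -6; 0 0 0 1]

T = [-44/125 0 -117/125 4; 0 1 0 -3; 161/125 0 73/125 -6; 0 0 0 1]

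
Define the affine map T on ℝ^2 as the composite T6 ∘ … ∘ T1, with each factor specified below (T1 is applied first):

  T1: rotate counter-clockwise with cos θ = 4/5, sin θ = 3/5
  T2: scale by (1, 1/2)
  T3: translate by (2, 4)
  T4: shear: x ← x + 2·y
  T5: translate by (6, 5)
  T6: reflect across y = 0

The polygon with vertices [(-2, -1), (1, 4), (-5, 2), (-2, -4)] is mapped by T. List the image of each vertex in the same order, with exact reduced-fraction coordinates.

T1 rotate counter-clockwise with cos θ = 4/5, sin θ = 3/5: (-2, -1) → (-1, -2); (1, 4) → (-8/5, 19/5); (-5, 2) → (-26/5, -7/5); (-2, -4) → (4/5, -22/5)
T2 scale by (1, 1/2): (-1, -2) → (-1, -1); (-8/5, 19/5) → (-8/5, 19/10); (-26/5, -7/5) → (-26/5, -7/10); (4/5, -22/5) → (4/5, -11/5)
T3 translate by (2, 4): (-1, -1) → (1, 3); (-8/5, 19/10) → (2/5, 59/10); (-26/5, -7/10) → (-16/5, 33/10); (4/5, -11/5) → (14/5, 9/5)
T4 shear: x ← x + 2·y: (1, 3) → (7, 3); (2/5, 59/10) → (61/5, 59/10); (-16/5, 33/10) → (17/5, 33/10); (14/5, 9/5) → (32/5, 9/5)
T5 translate by (6, 5): (7, 3) → (13, 8); (61/5, 59/10) → (91/5, 109/10); (17/5, 33/10) → (47/5, 83/10); (32/5, 9/5) → (62/5, 34/5)
T6 reflect across y = 0: (13, 8) → (13, -8); (91/5, 109/10) → (91/5, -109/10); (47/5, 83/10) → (47/5, -83/10); (62/5, 34/5) → (62/5, -34/5)

image vertices: (13, -8), (91/5, -109/10), (47/5, -83/10), (62/5, -34/5)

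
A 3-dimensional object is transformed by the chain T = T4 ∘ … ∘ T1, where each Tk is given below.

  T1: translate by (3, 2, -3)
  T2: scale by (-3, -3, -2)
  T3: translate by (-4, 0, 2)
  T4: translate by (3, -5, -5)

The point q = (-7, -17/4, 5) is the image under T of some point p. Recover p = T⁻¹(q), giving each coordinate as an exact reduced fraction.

T1 = [1 0 0 3; 0 1 0 2; 0 0 1 -3; 0 0 0 1]
T2·T1 = [-3 0 0 -9; 0 -3 0 -6; 0 0 -2 6; 0 0 0 1]
T3·…·T1 = [-3 0 0 -13; 0 -3 0 -6; 0 0 -2 8; 0 0 0 1]
T4·…·T1 = [-3 0 0 -10; 0 -3 0 -11; 0 0 -2 3; 0 0 0 1]
det M = -18; M⁻¹ = [-1/3 0 0 -10/3; 0 -1/3 0 -11/3; 0 0 -1/2 3/2; 0 0 0 1]
M⁻¹ · (-7, -17/4, 5)ᵀ = (-1, -9/4, -1)ᵀ

p = (-1, -9/4, -1)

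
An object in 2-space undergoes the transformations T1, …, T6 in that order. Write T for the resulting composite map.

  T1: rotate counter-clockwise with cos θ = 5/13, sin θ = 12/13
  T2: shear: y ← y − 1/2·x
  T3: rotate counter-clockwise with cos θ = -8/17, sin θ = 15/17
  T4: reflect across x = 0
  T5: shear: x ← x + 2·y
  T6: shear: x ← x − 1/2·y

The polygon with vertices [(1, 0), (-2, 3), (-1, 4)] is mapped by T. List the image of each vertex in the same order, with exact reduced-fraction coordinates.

image vertices: (181/221, -1/221), (-1361/221, -802/221), (-89/13, -63/13)

T1 rotate counter-clockwise with cos θ = 5/13, sin θ = 12/13: (1, 0) → (5/13, 12/13); (-2, 3) → (-46/13, -9/13); (-1, 4) → (-53/13, 8/13)
T2 shear: y ← y − 1/2·x: (5/13, 12/13) → (5/13, 19/26); (-46/13, -9/13) → (-46/13, 14/13); (-53/13, 8/13) → (-53/13, 69/26)
T3 rotate counter-clockwise with cos θ = -8/17, sin θ = 15/17: (5/13, 19/26) → (-365/442, -1/221); (-46/13, 14/13) → (158/221, -802/221); (-53/13, 69/26) → (-11/26, -63/13)
T4 reflect across x = 0: (-365/442, -1/221) → (365/442, -1/221); (158/221, -802/221) → (-158/221, -802/221); (-11/26, -63/13) → (11/26, -63/13)
T5 shear: x ← x + 2·y: (365/442, -1/221) → (361/442, -1/221); (-158/221, -802/221) → (-1762/221, -802/221); (11/26, -63/13) → (-241/26, -63/13)
T6 shear: x ← x − 1/2·y: (361/442, -1/221) → (181/221, -1/221); (-1762/221, -802/221) → (-1361/221, -802/221); (-241/26, -63/13) → (-89/13, -63/13)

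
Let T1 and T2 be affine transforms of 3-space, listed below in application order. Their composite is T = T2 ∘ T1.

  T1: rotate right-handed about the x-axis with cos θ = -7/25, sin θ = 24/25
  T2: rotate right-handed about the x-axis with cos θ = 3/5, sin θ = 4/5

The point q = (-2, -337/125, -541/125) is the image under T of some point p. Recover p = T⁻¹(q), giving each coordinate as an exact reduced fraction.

T1 = [1 0 0 0; 0 -7/25 -24/25 0; 0 24/25 -7/25 0; 0 0 0 1]
T2·T1 = [1 0 0 0; 0 -117/125 -44/125 0; 0 44/125 -117/125 0; 0 0 0 1]
det M = 1; M⁻¹ = [1 0 0 0; 0 -117/125 44/125 0; 0 -44/125 -117/125 0; 0 0 0 1]
M⁻¹ · (-2, -337/125, -541/125)ᵀ = (-2, 1, 5)ᵀ

p = (-2, 1, 5)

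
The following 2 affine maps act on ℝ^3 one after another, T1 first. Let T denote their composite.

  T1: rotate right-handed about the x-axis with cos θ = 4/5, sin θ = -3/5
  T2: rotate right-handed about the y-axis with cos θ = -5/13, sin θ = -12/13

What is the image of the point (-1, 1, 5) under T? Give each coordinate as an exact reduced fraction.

T1 rotate right-handed about the x-axis with cos θ = 4/5, sin θ = -3/5: (-1, 1, 5) → (-1, 19/5, 17/5)
T2 rotate right-handed about the y-axis with cos θ = -5/13, sin θ = -12/13: (-1, 19/5, 17/5) → (-179/65, 19/5, -29/13)

T(p) = (-179/65, 19/5, -29/13)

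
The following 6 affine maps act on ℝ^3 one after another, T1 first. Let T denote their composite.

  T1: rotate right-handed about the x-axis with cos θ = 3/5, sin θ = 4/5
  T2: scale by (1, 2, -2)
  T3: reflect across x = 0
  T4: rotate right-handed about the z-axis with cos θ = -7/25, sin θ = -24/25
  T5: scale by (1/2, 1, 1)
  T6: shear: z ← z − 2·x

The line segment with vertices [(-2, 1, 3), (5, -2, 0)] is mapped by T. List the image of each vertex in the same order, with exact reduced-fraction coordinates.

image vertices: (-251/125, -114/125, -148/125), (-113/250, 684/125, 513/125)

T1 rotate right-handed about the x-axis with cos θ = 3/5, sin θ = 4/5: (-2, 1, 3) → (-2, -9/5, 13/5); (5, -2, 0) → (5, -6/5, -8/5)
T2 scale by (1, 2, -2): (-2, -9/5, 13/5) → (-2, -18/5, -26/5); (5, -6/5, -8/5) → (5, -12/5, 16/5)
T3 reflect across x = 0: (-2, -18/5, -26/5) → (2, -18/5, -26/5); (5, -12/5, 16/5) → (-5, -12/5, 16/5)
T4 rotate right-handed about the z-axis with cos θ = -7/25, sin θ = -24/25: (2, -18/5, -26/5) → (-502/125, -114/125, -26/5); (-5, -12/5, 16/5) → (-113/125, 684/125, 16/5)
T5 scale by (1/2, 1, 1): (-502/125, -114/125, -26/5) → (-251/125, -114/125, -26/5); (-113/125, 684/125, 16/5) → (-113/250, 684/125, 16/5)
T6 shear: z ← z − 2·x: (-251/125, -114/125, -26/5) → (-251/125, -114/125, -148/125); (-113/250, 684/125, 16/5) → (-113/250, 684/125, 513/125)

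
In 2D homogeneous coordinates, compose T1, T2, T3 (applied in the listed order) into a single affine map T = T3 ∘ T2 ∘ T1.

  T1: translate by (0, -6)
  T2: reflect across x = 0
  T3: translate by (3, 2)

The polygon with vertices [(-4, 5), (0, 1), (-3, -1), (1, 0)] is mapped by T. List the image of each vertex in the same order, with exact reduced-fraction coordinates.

image vertices: (7, 1), (3, -3), (6, -5), (2, -4)

T1 translate by (0, -6): (-4, 5) → (-4, -1); (0, 1) → (0, -5); (-3, -1) → (-3, -7); (1, 0) → (1, -6)
T2 reflect across x = 0: (-4, -1) → (4, -1); (0, -5) → (0, -5); (-3, -7) → (3, -7); (1, -6) → (-1, -6)
T3 translate by (3, 2): (4, -1) → (7, 1); (0, -5) → (3, -3); (3, -7) → (6, -5); (-1, -6) → (2, -4)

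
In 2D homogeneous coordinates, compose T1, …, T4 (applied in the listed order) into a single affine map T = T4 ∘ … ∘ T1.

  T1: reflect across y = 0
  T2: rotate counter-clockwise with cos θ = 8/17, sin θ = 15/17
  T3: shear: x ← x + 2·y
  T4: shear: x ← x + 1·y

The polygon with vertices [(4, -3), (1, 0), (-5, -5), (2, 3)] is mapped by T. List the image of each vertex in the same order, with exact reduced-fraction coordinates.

image vertices: (239/17, 84/17), (53/17, 15/17), (-220/17, -35/17), (79/17, 6/17)

T1 reflect across y = 0: (4, -3) → (4, 3); (1, 0) → (1, 0); (-5, -5) → (-5, 5); (2, 3) → (2, -3)
T2 rotate counter-clockwise with cos θ = 8/17, sin θ = 15/17: (4, 3) → (-13/17, 84/17); (1, 0) → (8/17, 15/17); (-5, 5) → (-115/17, -35/17); (2, -3) → (61/17, 6/17)
T3 shear: x ← x + 2·y: (-13/17, 84/17) → (155/17, 84/17); (8/17, 15/17) → (38/17, 15/17); (-115/17, -35/17) → (-185/17, -35/17); (61/17, 6/17) → (73/17, 6/17)
T4 shear: x ← x + 1·y: (155/17, 84/17) → (239/17, 84/17); (38/17, 15/17) → (53/17, 15/17); (-185/17, -35/17) → (-220/17, -35/17); (73/17, 6/17) → (79/17, 6/17)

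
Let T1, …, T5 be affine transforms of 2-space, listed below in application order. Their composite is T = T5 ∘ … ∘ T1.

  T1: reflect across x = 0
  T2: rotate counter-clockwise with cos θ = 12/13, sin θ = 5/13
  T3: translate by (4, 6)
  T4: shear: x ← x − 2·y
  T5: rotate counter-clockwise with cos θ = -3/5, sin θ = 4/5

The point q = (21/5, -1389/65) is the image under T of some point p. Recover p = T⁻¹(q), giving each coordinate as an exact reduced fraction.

T1 = [-1 0 0; 0 1 0; 0 0 1]
T2·T1 = [-12/13 -5/13 0; -5/13 12/13 0; 0 0 1]
T3·…·T1 = [-12/13 -5/13 4; -5/13 12/13 6; 0 0 1]
T4·…·T1 = [-2/13 -29/13 -8; -5/13 12/13 6; 0 0 1]
T5·…·T1 = [2/5 3/5 0; 7/65 -152/65 -10; 0 0 1]
det M = -1; M⁻¹ = [152/65 3/5 6; 7/65 -2/5 -4; 0 0 1]
M⁻¹ · (21/5, -1389/65)ᵀ = (3, 5)ᵀ

p = (3, 5)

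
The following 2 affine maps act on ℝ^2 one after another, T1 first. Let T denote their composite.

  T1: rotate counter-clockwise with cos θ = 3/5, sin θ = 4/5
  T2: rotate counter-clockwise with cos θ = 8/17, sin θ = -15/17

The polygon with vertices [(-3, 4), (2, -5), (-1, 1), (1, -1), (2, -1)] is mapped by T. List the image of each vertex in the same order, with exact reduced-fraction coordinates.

T1 rotate counter-clockwise with cos θ = 3/5, sin θ = 4/5: (-3, 4) → (-5, 0); (2, -5) → (26/5, -7/5); (-1, 1) → (-7/5, -1/5); (1, -1) → (7/5, 1/5); (2, -1) → (2, 1)
T2 rotate counter-clockwise with cos θ = 8/17, sin θ = -15/17: (-5, 0) → (-40/17, 75/17); (26/5, -7/5) → (103/85, -446/85); (-7/5, -1/5) → (-71/85, 97/85); (7/5, 1/5) → (71/85, -97/85); (2, 1) → (31/17, -22/17)

image vertices: (-40/17, 75/17), (103/85, -446/85), (-71/85, 97/85), (71/85, -97/85), (31/17, -22/17)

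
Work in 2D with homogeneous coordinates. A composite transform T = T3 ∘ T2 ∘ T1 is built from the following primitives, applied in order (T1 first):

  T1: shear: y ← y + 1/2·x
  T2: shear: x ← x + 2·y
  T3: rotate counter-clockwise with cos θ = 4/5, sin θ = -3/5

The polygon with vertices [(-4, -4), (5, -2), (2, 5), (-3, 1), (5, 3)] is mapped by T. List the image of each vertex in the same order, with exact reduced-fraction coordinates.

image vertices: (-82/5, 24/5), (51/10, -16/5), (74/5, -18/5), (-7/2, 2), (161/10, -26/5)

T1 shear: y ← y + 1/2·x: (-4, -4) → (-4, -6); (5, -2) → (5, 1/2); (2, 5) → (2, 6); (-3, 1) → (-3, -1/2); (5, 3) → (5, 11/2)
T2 shear: x ← x + 2·y: (-4, -6) → (-16, -6); (5, 1/2) → (6, 1/2); (2, 6) → (14, 6); (-3, -1/2) → (-4, -1/2); (5, 11/2) → (16, 11/2)
T3 rotate counter-clockwise with cos θ = 4/5, sin θ = -3/5: (-16, -6) → (-82/5, 24/5); (6, 1/2) → (51/10, -16/5); (14, 6) → (74/5, -18/5); (-4, -1/2) → (-7/2, 2); (16, 11/2) → (161/10, -26/5)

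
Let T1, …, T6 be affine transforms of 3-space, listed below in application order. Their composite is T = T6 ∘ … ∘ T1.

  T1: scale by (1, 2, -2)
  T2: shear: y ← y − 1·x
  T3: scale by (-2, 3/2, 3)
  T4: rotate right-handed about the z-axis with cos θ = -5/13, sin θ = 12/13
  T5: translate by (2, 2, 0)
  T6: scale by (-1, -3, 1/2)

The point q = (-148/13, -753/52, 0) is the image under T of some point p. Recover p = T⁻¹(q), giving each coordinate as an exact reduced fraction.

p = (1/2, -3, 0)

T1 = [1 0 0 0; 0 2 0 0; 0 0 -2 0; 0 0 0 1]
T2·T1 = [1 0 0 0; -1 2 0 0; 0 0 -2 0; 0 0 0 1]
T3·…·T1 = [-2 0 0 0; -3/2 3 0 0; 0 0 -6 0; 0 0 0 1]
T4·…·T1 = [28/13 -36/13 0 0; -33/26 -15/13 0 0; 0 0 -6 0; 0 0 0 1]
T5·…·T1 = [28/13 -36/13 0 2; -33/26 -15/13 0 2; 0 0 -6 0; 0 0 0 1]
T6·…·T1 = [-28/13 36/13 0 -2; 99/26 45/13 0 -6; 0 0 -3 0; 0 0 0 1]
det M = 54; M⁻¹ = [-5/26 2/13 0 7/13; 11/52 14/117 0 89/78; 0 0 -1/3 0; 0 0 0 1]
M⁻¹ · (-148/13, -753/52, 0)ᵀ = (1/2, -3, 0)ᵀ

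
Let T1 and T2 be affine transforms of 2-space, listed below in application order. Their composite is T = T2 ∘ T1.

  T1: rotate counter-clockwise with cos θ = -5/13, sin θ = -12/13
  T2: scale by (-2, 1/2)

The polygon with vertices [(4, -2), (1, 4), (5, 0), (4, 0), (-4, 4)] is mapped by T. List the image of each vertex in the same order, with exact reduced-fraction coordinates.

T1 rotate counter-clockwise with cos θ = -5/13, sin θ = -12/13: (4, -2) → (-44/13, -38/13); (1, 4) → (43/13, -32/13); (5, 0) → (-25/13, -60/13); (4, 0) → (-20/13, -48/13); (-4, 4) → (68/13, 28/13)
T2 scale by (-2, 1/2): (-44/13, -38/13) → (88/13, -19/13); (43/13, -32/13) → (-86/13, -16/13); (-25/13, -60/13) → (50/13, -30/13); (-20/13, -48/13) → (40/13, -24/13); (68/13, 28/13) → (-136/13, 14/13)

image vertices: (88/13, -19/13), (-86/13, -16/13), (50/13, -30/13), (40/13, -24/13), (-136/13, 14/13)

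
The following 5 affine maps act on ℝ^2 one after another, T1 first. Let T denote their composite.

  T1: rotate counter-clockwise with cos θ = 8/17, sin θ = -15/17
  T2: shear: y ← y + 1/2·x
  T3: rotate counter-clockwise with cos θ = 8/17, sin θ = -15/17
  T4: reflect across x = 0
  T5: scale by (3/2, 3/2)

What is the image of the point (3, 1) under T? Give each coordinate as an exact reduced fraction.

T(p) = (-297/1156, -2175/578)

T1 rotate counter-clockwise with cos θ = 8/17, sin θ = -15/17: (3, 1) → (39/17, -37/17)
T2 shear: y ← y + 1/2·x: (39/17, -37/17) → (39/17, -35/34)
T3 rotate counter-clockwise with cos θ = 8/17, sin θ = -15/17: (39/17, -35/34) → (99/578, -725/289)
T4 reflect across x = 0: (99/578, -725/289) → (-99/578, -725/289)
T5 scale by (3/2, 3/2): (-99/578, -725/289) → (-297/1156, -2175/578)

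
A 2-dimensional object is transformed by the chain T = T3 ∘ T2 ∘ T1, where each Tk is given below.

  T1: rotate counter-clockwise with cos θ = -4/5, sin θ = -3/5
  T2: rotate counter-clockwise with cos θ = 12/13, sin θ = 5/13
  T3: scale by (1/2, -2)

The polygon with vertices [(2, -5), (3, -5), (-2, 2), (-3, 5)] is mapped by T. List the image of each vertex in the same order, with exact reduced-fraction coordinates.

T1 rotate counter-clockwise with cos θ = -4/5, sin θ = -3/5: (2, -5) → (-23/5, 14/5); (3, -5) → (-27/5, 11/5); (-2, 2) → (14/5, -2/5); (-3, 5) → (27/5, -11/5)
T2 rotate counter-clockwise with cos θ = 12/13, sin θ = 5/13: (-23/5, 14/5) → (-346/65, 53/65); (-27/5, 11/5) → (-379/65, -3/65); (14/5, -2/5) → (178/65, 46/65); (27/5, -11/5) → (379/65, 3/65)
T3 scale by (1/2, -2): (-346/65, 53/65) → (-173/65, -106/65); (-379/65, -3/65) → (-379/130, 6/65); (178/65, 46/65) → (89/65, -92/65); (379/65, 3/65) → (379/130, -6/65)

image vertices: (-173/65, -106/65), (-379/130, 6/65), (89/65, -92/65), (379/130, -6/65)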